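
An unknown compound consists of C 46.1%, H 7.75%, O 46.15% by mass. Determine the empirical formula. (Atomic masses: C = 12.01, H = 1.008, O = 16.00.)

C4H8O3

Assume 100 g: 46.1 g C, 7.75 g H, 46.15 g O.
Moles — C: 46.1 / 12.01 = 3.838 mol; H: 7.75 / 1.008 = 7.688 mol; O: 46.15 / 16.00 = 2.884 mol
Divide by the smallest (2.884 mol O): C 1.331, H 2.666, O 1.000
Multiply by 3: C 3.99, H 8.00, O 3.00 → C4H8O3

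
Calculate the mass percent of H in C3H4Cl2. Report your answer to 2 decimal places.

3.63%

Molar mass = 3(12.01) + 4(1.008) + 2(35.45) = 110.962 g/mol
Mass of H per mole = 4 × 1.008 = 4.032 g
% H = 4.032 / 110.962 × 100 = 3.63%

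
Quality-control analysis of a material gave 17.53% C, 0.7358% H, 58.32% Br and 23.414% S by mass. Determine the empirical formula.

C2HBrS

Assume 100 g: 17.53 g C, 0.7358 g H, 58.32 g Br, 23.414 g S.
n(C) = 17.53/12.01 = 1.46, n(H) = 0.7358/1.008 = 0.73, n(Br) = 58.32/79.90 = 0.7299, n(S) = 23.414/32.07 = 0.7301
Smallest is Br at 0.7299 mol; normalising gives C 2.000, H 1.000, Br 1.000, S 1.000
≈ 2:1:1:1 → C2HBrS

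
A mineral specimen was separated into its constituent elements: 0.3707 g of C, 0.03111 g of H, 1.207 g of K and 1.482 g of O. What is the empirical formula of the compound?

CHKO3

Moles — C: 0.3707 / 12.01 = 0.03087 mol; H: 0.03111 / 1.008 = 0.03086 mol; K: 1.207 / 39.10 = 0.03087 mol; O: 1.482 / 16.00 = 0.09262 mol
Smallest is H at 0.03086 mol; normalising gives C 1.000, H 1.000, K 1.000, O 3.001
Ratio ≈ 1:1:1:3, so the empirical formula is CHKO3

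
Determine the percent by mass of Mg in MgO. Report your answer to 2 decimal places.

60.31%

Molar mass = 1(24.31) + 1(16.00) = 40.310 g/mol
Mass of Mg per mole = 1 × 24.31 = 24.310 g
% Mg = 24.310 / 40.310 × 100 = 60.31%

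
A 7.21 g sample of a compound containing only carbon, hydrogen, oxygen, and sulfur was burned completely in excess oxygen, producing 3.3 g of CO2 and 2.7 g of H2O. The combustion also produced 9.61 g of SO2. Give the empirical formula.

mol C = 3.3 / 44.01 = 0.07498; mass C = 0.07498 × 12.01 = 0.9005 g
mol H = 2 × (2.7 / 18.02) = 0.2997; mass H = 0.2997 × 1.008 = 0.3021 g
mol S = 9.61 / 64.07 = 0.1500; mass S = 4.810 g
mass O = 7.21 − (6.013) = 1.197 g → mol O = 0.07482
Smallest is O at 0.07482 mol; normalising gives C 1.002, H 4.005, O 1.000, S 2.005
→ CH4OS2

CH4OS2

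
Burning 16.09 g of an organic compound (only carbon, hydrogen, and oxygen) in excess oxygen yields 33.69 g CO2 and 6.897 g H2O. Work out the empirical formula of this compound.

mol C = 33.69 / 44.01 = 0.7655; mass C = 0.7655 × 12.01 = 9.194 g
mol H = 2 × (6.897 / 18.02) = 0.7655; mass H = 0.7655 × 1.008 = 0.7716 g
mass O = 16.09 − (9.965) = 6.125 g → mol O = 0.3828
Smallest is O at 0.3828 mol; normalising gives C 2.000, H 2.000, O 1.000
≈ 2:2:1 → C2H2O

C2H2O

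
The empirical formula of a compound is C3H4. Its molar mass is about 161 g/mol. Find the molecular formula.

Empirical-formula mass = 40.06 g/mol
n = 161 / 40.06 = 4.02 ≈ 4
Molecular formula = (C3H4)4 = C12H16

C12H16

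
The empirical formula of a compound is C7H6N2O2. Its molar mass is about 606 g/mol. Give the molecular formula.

C28H24N8O8

Empirical-formula mass = 150.14 g/mol
n = 606 / 150.14 = 4.04 ≈ 4
Molecular formula = (C7H6N2O2)4 = C28H24N8O8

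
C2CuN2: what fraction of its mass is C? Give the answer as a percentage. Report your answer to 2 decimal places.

20.78%

Molar mass = 2(12.01) + 1(63.55) + 2(14.01) = 115.590 g/mol
Mass of C per mole = 2 × 12.01 = 24.020 g
% C = 24.020 / 115.590 × 100 = 20.78%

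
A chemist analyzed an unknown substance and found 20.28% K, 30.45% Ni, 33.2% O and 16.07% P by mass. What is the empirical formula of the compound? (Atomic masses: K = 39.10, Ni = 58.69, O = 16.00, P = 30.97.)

KNiO4P

Assume 100 g: 20.28 g K, 30.45 g Ni, 33.2 g O, 16.07 g P.
Moles — K: 20.28 / 39.10 = 0.5187 mol; Ni: 30.45 / 58.69 = 0.5188 mol; O: 33.2 / 16.00 = 2.075 mol; P: 16.07 / 30.97 = 0.5189 mol
Smallest is K at 0.5187 mol; normalising gives K 1.000, Ni 1.000, O 4.001, P 1.000
→ KNiO4P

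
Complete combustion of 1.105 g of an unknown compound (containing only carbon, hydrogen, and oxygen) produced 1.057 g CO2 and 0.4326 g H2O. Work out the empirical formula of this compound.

CH2O2

mol C = 1.057 / 44.01 = 0.02402; mass C = 0.02402 × 12.01 = 0.2884 g
mol H = 2 × (0.4326 / 18.02) = 0.04801; mass H = 0.04801 × 1.008 = 0.04840 g
mass O = 1.105 − (0.3368) = 0.7682 g → mol O = 0.04801
Ratios (÷ 0.02402): C 1.000, H 1.999, O 1.999
Ratio ≈ 1:2:2, so the empirical formula is CH2O2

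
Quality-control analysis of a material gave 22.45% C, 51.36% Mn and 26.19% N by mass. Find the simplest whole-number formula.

Assume 100 g: 22.45 g C, 51.36 g Mn, 26.19 g N.
n(C) = 22.45/12.01 = 1.869, n(Mn) = 51.36/54.94 = 0.9348, n(N) = 26.19/14.01 = 1.869
Ratios (÷ 0.9348): C 2.000, Mn 1.000, N 2.000
Ratio ≈ 2:1:2, so the empirical formula is C2MnN2

C2MnN2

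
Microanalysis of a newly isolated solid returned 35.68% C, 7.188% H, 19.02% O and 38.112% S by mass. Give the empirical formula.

C5H12O2S2

Assume 100 g: 35.68 g C, 7.188 g H, 19.02 g O, 38.112 g S.
Moles — C: 35.68 / 12.01 = 2.971 mol; H: 7.188 / 1.008 = 7.131 mol; O: 19.02 / 16.00 = 1.189 mol; S: 38.112 / 32.07 = 1.188 mol
Ratios (÷ 1.188): C 2.500, H 6.000, O 1.000, S 1.000
Scaling by 2: C 5.00, H 12.00, O 2.00, S 2.00 → C5H12O2S2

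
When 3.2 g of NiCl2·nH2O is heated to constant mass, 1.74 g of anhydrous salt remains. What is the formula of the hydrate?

Mass of water lost = 3.2 − 1.74 = 1.46 g → 1.46 / 18.02 = 0.08102 mol H2O
Molar mass of NiCl2 = 129.59 g/mol → mol NiCl2 = 1.74 / 129.59 = 0.01343
n = 0.08102 / 0.01343 = 6.03 ≈ 6 → NiCl2·6H2O

NiCl2·6H2O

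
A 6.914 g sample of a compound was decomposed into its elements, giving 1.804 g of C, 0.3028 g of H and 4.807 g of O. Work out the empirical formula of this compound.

Moles — C: 1.804 / 12.01 = 0.1502 mol; H: 0.3028 / 1.008 = 0.3004 mol; O: 4.807 / 16.00 = 0.3004 mol
Divide by the smallest (0.1502 mol C): C 1.000, H 2.000, O 2.000
→ CH2O2

CH2O2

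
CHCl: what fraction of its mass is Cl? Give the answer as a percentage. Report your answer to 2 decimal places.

73.14%

Molar mass = 1(12.01) + 1(1.008) + 1(35.45) = 48.468 g/mol
Mass of Cl per mole = 1 × 35.45 = 35.450 g
% Cl = 35.450 / 48.468 × 100 = 73.14%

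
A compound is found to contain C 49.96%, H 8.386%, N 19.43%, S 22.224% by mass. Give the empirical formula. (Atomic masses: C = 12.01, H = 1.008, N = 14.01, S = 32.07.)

Assume 100 g: 49.96 g C, 8.386 g H, 19.43 g N, 22.224 g S.
C: 49.96 g ÷ 12.01 g/mol = 4.16 mol
H: 8.386 g ÷ 1.008 g/mol = 8.319 mol
N: 19.43 g ÷ 14.01 g/mol = 1.387 mol
S: 22.224 g ÷ 32.07 g/mol = 0.693 mol
Smallest is S at 0.693 mol; normalising gives C 6.003, H 12.005, N 2.001, S 1.000
→ C6H12N2S

C6H12N2S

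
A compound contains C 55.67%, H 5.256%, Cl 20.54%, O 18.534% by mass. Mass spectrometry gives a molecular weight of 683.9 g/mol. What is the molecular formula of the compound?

Assume 100 g: 55.67 g C, 5.256 g H, 20.54 g Cl, 18.534 g O.
Moles — C: 55.67 / 12.01 = 4.635 mol; H: 5.256 / 1.008 = 5.214 mol; Cl: 20.54 / 35.45 = 0.5794 mol; O: 18.534 / 16.00 = 1.158 mol
Ratios (÷ 0.5794): C 8.000, H 8.999, Cl 1.000, O 1.999
≈ 8:9:1:2 → C8H9ClO2
Empirical-formula mass = 172.60 g/mol
n = 683.9 / 172.60 = 3.96 ≈ 4
Molecular formula = (C8H9ClO2)×4 = C32H36Cl4O8

C32H36Cl4O8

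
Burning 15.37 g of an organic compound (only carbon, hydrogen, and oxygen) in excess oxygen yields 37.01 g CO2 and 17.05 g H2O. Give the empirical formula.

mol C = 37.01 / 44.01 = 0.8409; mass C = 0.8409 × 12.01 = 10.10 g
mol H = 2 × (17.05 / 18.02) = 1.892; mass H = 1.892 × 1.008 = 1.907 g
mass O = 15.37 − (12.01) = 3.363 g → mol O = 0.2102
Smallest is O at 0.2102 mol; normalising gives C 4.001, H 9.004, O 1.000
Ratio ≈ 4:9:1, so the empirical formula is C4H9O

C4H9O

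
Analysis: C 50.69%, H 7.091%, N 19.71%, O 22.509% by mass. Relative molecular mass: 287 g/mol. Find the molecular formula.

Assume 100 g: 50.69 g C, 7.091 g H, 19.71 g N, 22.509 g O.
n(C) = 50.69/12.01 = 4.221, n(H) = 7.091/1.008 = 7.035, n(N) = 19.71/14.01 = 1.407, n(O) = 22.509/16.00 = 1.407
Divide by the smallest (1.407 mol O): C 3.000, H 5.000, N 1.000, O 1.000
Ratio ≈ 3:5:1:1, so the empirical formula is C3H5NO
Empirical-formula mass = 71.08 g/mol
n = 287 / 71.08 = 4.04 ≈ 4
Molecular formula = (C3H5NO)×4 = C12H20N4O4

C12H20N4O4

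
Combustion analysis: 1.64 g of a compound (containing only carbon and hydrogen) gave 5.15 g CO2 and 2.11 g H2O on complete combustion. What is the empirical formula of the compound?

mol C = 5.15 / 44.01 = 0.1170; mass C = 0.1170 × 12.01 = 1.405 g
mol H = 2 × (2.11 / 18.02) = 0.2342; mass H = 0.2342 × 1.008 = 0.2361 g
Ratios (÷ 0.117): C 1.000, H 2.001
→ CH2

CH2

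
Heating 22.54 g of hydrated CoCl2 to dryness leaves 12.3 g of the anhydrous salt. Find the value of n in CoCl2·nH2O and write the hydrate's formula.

Mass of water lost = 22.54 − 12.3 = 10.24 g → 10.24 / 18.02 = 0.5683 mol H2O
Molar mass of CoCl2 = 129.83 g/mol → mol CoCl2 = 12.3 / 129.83 = 0.09474
n = 0.5683 / 0.09474 = 6.00 ≈ 6 → CoCl2·6H2O

CoCl2·6H2O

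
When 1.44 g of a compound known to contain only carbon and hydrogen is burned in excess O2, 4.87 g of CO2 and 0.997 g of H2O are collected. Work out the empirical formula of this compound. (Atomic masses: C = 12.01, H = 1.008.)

mol C = 4.87 / 44.01 = 0.1107; mass C = 0.1107 × 12.01 = 1.329 g
mol H = 2 × (0.997 / 18.02) = 0.1107; mass H = 0.1107 × 1.008 = 0.1115 g
Smallest is H at 0.1107 mol; normalising gives C 1.000, H 1.000
≈ 1:1 → CH

CH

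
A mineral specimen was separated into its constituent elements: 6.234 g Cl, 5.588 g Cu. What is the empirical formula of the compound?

Cl2Cu

Cl: 6.234 g ÷ 35.45 g/mol = 0.1759 mol
Cu: 5.588 g ÷ 63.55 g/mol = 0.08793 mol
Ratios (÷ 0.08793): Cl 2.000, Cu 1.000
→ Cl2Cu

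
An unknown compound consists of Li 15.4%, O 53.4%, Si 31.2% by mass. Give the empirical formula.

Li2O3Si

Assume 100 g: 15.4 g Li, 53.4 g O, 31.2 g Si.
Li: 15.4 g ÷ 6.94 g/mol = 2.219 mol
O: 53.4 g ÷ 16.00 g/mol = 3.337 mol
Si: 31.2 g ÷ 28.09 g/mol = 1.111 mol
Divide by the smallest (1.111 mol Si): Li 1.998, O 3.005, Si 1.000
≈ 2:3:1 → Li2O3Si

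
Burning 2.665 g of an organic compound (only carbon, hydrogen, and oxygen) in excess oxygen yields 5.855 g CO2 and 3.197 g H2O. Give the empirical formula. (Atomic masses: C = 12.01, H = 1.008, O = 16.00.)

mol C = 5.855 / 44.01 = 0.1330; mass C = 0.1330 × 12.01 = 1.598 g
mol H = 2 × (3.197 / 18.02) = 0.3548; mass H = 0.3548 × 1.008 = 0.3577 g
mass O = 2.665 − (1.955) = 0.7095 g → mol O = 0.04435
Smallest is O at 0.04435 mol; normalising gives C 3.000, H 8.001, O 1.000
≈ 3:8:1 → C3H8O

C3H8O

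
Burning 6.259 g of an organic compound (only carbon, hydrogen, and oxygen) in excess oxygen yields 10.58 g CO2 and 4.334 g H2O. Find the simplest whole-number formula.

C4H8O3

mol C = 10.58 / 44.01 = 0.2404; mass C = 0.2404 × 12.01 = 2.887 g
mol H = 2 × (4.334 / 18.02) = 0.4810; mass H = 0.4810 × 1.008 = 0.4849 g
mass O = 6.259 − (3.372) = 2.887 g → mol O = 0.1804
Divide by the smallest (0.1804 mol O): C 1.332, H 2.666, O 1.000
×3: C 4.00, H 8.00, O 3.00 → C4H8O3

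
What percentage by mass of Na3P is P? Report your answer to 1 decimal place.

31.0%

Molar mass = 3(22.99) + 1(30.97) = 99.940 g/mol
Mass of P per mole = 1 × 30.97 = 30.970 g
% P = 30.970 / 99.940 × 100 = 31.0%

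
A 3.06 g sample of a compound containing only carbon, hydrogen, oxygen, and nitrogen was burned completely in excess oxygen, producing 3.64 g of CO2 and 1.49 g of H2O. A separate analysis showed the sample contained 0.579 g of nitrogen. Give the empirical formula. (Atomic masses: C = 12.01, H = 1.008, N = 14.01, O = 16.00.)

mol C = 3.64 / 44.01 = 0.08271; mass C = 0.08271 × 12.01 = 0.9933 g
mol H = 2 × (1.49 / 18.02) = 0.1654; mass H = 0.1654 × 1.008 = 0.1667 g
mol N = 0.579 / 14.01 = 0.04133
mass O = 3.06 − (1.739) = 1.321 g → mol O = 0.08256
Divide by the smallest (0.04133 mol N): C 2.001, H 4.001, N 1.000, O 1.998
→ C2H4NO2

C2H4NO2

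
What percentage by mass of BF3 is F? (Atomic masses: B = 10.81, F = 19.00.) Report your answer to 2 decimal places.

84.06%

Molar mass = 1(10.81) + 3(19.00) = 67.810 g/mol
Mass of F per mole = 3 × 19.00 = 57.000 g
% F = 57.000 / 67.810 × 100 = 84.06%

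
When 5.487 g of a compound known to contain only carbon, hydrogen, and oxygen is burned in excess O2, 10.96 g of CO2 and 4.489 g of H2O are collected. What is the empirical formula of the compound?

mol C = 10.96 / 44.01 = 0.2490; mass C = 0.2490 × 12.01 = 2.991 g
mol H = 2 × (4.489 / 18.02) = 0.4982; mass H = 0.4982 × 1.008 = 0.5022 g
mass O = 5.487 − (3.493) = 1.994 g → mol O = 0.1246
Smallest is O at 0.1246 mol; normalising gives C 1.998, H 3.998, O 1.000
Ratio ≈ 2:4:1, so the empirical formula is C2H4O

C2H4O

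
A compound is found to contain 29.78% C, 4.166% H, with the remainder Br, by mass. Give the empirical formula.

C3H5Br

Assume 100 g: 29.78 g C, 4.166 g H, 66.054 g Br.
Moles — C: 29.78 / 12.01 = 2.48 mol; H: 4.166 / 1.008 = 4.133 mol; Br: 66.054 / 79.90 = 0.8267 mol
Smallest is Br at 0.8267 mol; normalising gives C 2.999, H 4.999, Br 1.000
≈ 3:5:1 → C3H5Br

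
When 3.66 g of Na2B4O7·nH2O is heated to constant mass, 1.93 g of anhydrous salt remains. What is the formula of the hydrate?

Na2B4O7·10H2O

Mass of water lost = 3.66 − 1.93 = 1.73 g → 1.73 / 18.02 = 0.096 mol H2O
Molar mass of Na2B4O7 = 201.22 g/mol → mol Na2B4O7 = 1.93 / 201.22 = 0.009591
n = 0.096 / 0.009591 = 10.01 ≈ 10 → Na2B4O7·10H2O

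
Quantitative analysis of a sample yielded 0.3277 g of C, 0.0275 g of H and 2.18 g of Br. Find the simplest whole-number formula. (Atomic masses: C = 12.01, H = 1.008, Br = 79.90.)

CHBr

n(C) = 0.3277/12.01 = 0.02729, n(H) = 0.0275/1.008 = 0.02728, n(Br) = 2.18/79.90 = 0.02728
Divide by the smallest (0.02728 mol H): C 1.000, H 1.000, Br 1.000
Ratio ≈ 1:1:1, so the empirical formula is CHBr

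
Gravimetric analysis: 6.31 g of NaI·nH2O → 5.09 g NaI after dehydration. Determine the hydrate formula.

Mass of water lost = 6.31 − 5.09 = 1.22 g → 1.22 / 18.02 = 0.0677 mol H2O
Molar mass of NaI = 149.89 g/mol → mol NaI = 5.09 / 149.89 = 0.03396
n = 0.0677 / 0.03396 = 1.99 ≈ 2 → NaI·2H2O

NaI·2H2O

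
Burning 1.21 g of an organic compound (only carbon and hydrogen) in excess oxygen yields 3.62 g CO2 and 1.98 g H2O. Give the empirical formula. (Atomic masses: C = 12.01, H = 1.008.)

C3H8

mol C = 3.62 / 44.01 = 0.08225; mass C = 0.08225 × 12.01 = 0.9879 g
mol H = 2 × (1.98 / 18.02) = 0.2198; mass H = 0.2198 × 1.008 = 0.2215 g
Smallest is C at 0.08225 mol; normalising gives C 1.000, H 2.672
×3: C 3.00, H 8.02 → C3H8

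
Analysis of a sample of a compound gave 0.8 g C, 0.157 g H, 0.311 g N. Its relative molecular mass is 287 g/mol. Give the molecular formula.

C15H35N5

n(C) = 0.8/12.01 = 0.06661, n(H) = 0.157/1.008 = 0.1558, n(N) = 0.311/14.01 = 0.0222
Smallest is N at 0.0222 mol; normalising gives C 3.001, H 7.016, N 1.000
Ratio ≈ 3:7:1, so the empirical formula is C3H7N
Empirical-formula mass = 57.10 g/mol
n = 287 / 57.10 = 5.03 ≈ 5
Molecular formula = (C3H7N)×5 = C15H35N5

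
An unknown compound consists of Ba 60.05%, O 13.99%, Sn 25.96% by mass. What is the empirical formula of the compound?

Assume 100 g: 60.05 g Ba, 13.99 g O, 25.96 g Sn.
Ba: 60.05 g ÷ 137.33 g/mol = 0.4373 mol
O: 13.99 g ÷ 16.00 g/mol = 0.8744 mol
Sn: 25.96 g ÷ 118.71 g/mol = 0.2187 mol
Divide by the smallest (0.2187 mol Sn): Ba 2.000, O 3.998, Sn 1.000
Ratio ≈ 2:4:1, so the empirical formula is Ba2O4Sn

Ba2O4Sn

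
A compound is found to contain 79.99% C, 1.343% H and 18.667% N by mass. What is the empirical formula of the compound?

Assume 100 g: 79.99 g C, 1.343 g H, 18.667 g N.
n(C) = 79.99/12.01 = 6.66, n(H) = 1.343/1.008 = 1.332, n(N) = 18.667/14.01 = 1.332
Smallest is H at 1.332 mol; normalising gives C 4.999, H 1.000, N 1.000
≈ 5:1:1 → C5HN

C5HN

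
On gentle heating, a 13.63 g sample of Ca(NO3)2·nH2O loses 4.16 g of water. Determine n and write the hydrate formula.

Mass of anhydrous Ca(NO3)2 = 13.63 − 4.16 = 9.47 g
mol H2O = 4.16 / 18.02 = 0.2309
Molar mass of Ca(NO3)2 = 164.10 g/mol → mol Ca(NO3)2 = 9.47 / 164.10 = 0.05771
n = 0.2309 / 0.05771 = 4.00 ≈ 4 → Ca(NO3)2·4H2O

Ca(NO3)2·4H2O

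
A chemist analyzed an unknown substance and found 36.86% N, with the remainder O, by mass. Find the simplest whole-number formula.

Assume 100 g: 36.86 g N, 63.14 g O.
Moles — N: 36.86 / 14.01 = 2.631 mol; O: 63.14 / 16.00 = 3.946 mol
Divide by the smallest (2.631 mol N): N 1.000, O 1.500
Scaling by 2: N 2.00, O 3.00 → N2O3

N2O3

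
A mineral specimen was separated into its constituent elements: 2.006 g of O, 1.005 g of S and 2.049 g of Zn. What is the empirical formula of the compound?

Moles — O: 2.006 / 16.00 = 0.1254 mol; S: 1.005 / 32.07 = 0.03134 mol; Zn: 2.049 / 65.38 = 0.03134 mol
Smallest is S at 0.03134 mol; normalising gives O 4.001, S 1.000, Zn 1.000
≈ 4:1:1 → O4SZn

O4SZn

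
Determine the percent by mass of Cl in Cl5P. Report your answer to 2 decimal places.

85.13%

Molar mass = 5(35.45) + 1(30.97) = 208.220 g/mol
Mass of Cl per mole = 5 × 35.45 = 177.250 g
% Cl = 177.250 / 208.220 × 100 = 85.13%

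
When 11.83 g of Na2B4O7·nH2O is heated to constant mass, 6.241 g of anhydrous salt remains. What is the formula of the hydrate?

Na2B4O7·10H2O

Mass of water lost = 11.83 − 6.241 = 5.589 g → 5.589 / 18.02 = 0.3102 mol H2O
Molar mass of Na2B4O7 = 201.22 g/mol → mol Na2B4O7 = 6.241 / 201.22 = 0.03102
n = 0.3102 / 0.03102 = 10.00 ≈ 10 → Na2B4O7·10H2O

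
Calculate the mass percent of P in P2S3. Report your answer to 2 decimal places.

Molar mass = 2(30.97) + 3(32.07) = 158.150 g/mol
Mass of P per mole = 2 × 30.97 = 61.940 g
% P = 61.940 / 158.150 × 100 = 39.17%

39.17%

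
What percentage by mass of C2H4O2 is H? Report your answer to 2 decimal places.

6.71%

Molar mass = 2(12.01) + 4(1.008) + 2(16.00) = 60.052 g/mol
Mass of H per mole = 4 × 1.008 = 4.032 g
% H = 4.032 / 60.052 × 100 = 6.71%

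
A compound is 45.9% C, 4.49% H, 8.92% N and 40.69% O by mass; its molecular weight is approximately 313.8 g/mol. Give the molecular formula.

Assume 100 g: 45.9 g C, 4.49 g H, 8.92 g N, 40.69 g O.
Moles — C: 45.9 / 12.01 = 3.822 mol; H: 4.49 / 1.008 = 4.454 mol; N: 8.92 / 14.01 = 0.6367 mol; O: 40.69 / 16.00 = 2.543 mol
Smallest is N at 0.6367 mol; normalising gives C 6.003, H 6.996, N 1.000, O 3.994
Ratio ≈ 6:7:1:4, so the empirical formula is C6H7NO4
Empirical-formula mass = 157.13 g/mol
n = 313.8 / 157.13 = 2.00 ≈ 2
Molecular formula = (C6H7NO4)×2 = C12H14N2O8

C12H14N2O8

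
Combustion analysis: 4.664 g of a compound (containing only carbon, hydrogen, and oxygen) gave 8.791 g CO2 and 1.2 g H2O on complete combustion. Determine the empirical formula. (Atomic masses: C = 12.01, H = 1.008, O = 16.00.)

mol C = 8.791 / 44.01 = 0.1998; mass C = 0.1998 × 12.01 = 2.399 g
mol H = 2 × (1.2 / 18.02) = 0.1332; mass H = 0.1332 × 1.008 = 0.1343 g
mass O = 4.664 − (2.533) = 2.131 g → mol O = 0.1332
Divide by the smallest (0.1332 mol O): C 1.500, H 1.000, O 1.000
×2: C 3.00, H 2.00, O 2.00 → C3H2O2

C3H2O2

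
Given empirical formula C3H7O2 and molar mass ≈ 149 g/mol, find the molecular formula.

Empirical-formula mass = 75.09 g/mol
n = 149 / 75.09 = 1.98 ≈ 2
Molecular formula = (C3H7O2)2 = C6H14O4

C6H14O4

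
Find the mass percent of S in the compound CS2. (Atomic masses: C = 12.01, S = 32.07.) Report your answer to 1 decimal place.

Molar mass = 1(12.01) + 2(32.07) = 76.150 g/mol
Mass of S per mole = 2 × 32.07 = 64.140 g
% S = 64.140 / 76.150 × 100 = 84.2%

84.2%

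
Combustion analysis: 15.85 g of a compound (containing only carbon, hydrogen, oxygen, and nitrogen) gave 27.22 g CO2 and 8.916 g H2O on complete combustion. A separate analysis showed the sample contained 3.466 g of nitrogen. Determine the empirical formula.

C5H8N2O2

mol C = 27.22 / 44.01 = 0.6185; mass C = 0.6185 × 12.01 = 7.428 g
mol H = 2 × (8.916 / 18.02) = 0.9896; mass H = 0.9896 × 1.008 = 0.9975 g
mol N = 3.466 / 14.01 = 0.2474
mass O = 15.85 − (11.89) = 3.958 g → mol O = 0.2474
Ratios (÷ 0.2474): C 2.500, H 4.000, N 1.000, O 1.000
Multiply by 2: C 5.00, H 8.00, N 2.00, O 2.00 → C5H8N2O2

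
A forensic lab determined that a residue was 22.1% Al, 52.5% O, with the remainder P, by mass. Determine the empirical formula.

AlO4P

Assume 100 g: 22.1 g Al, 52.5 g O, 25.4 g P.
n(Al) = 22.1/26.98 = 0.8191, n(O) = 52.5/16.00 = 3.281, n(P) = 25.4/30.97 = 0.8201
Ratios (÷ 0.8191): Al 1.000, O 4.006, P 1.001
→ AlO4P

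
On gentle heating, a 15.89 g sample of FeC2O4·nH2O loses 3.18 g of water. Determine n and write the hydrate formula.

Mass of anhydrous FeC2O4 = 15.89 − 3.18 = 12.71 g
mol H2O = 3.18 / 18.02 = 0.1765
Molar mass of FeC2O4 = 143.87 g/mol → mol FeC2O4 = 12.71 / 143.87 = 0.08834
n = 0.1765 / 0.08834 = 2.00 ≈ 2 → FeC2O4·2H2O

FeC2O4·2H2O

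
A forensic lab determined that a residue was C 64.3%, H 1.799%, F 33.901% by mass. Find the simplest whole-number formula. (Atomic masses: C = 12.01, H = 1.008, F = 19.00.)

Assume 100 g: 64.3 g C, 1.799 g H, 33.901 g F.
n(C) = 64.3/12.01 = 5.354, n(H) = 1.799/1.008 = 1.785, n(F) = 33.901/19.00 = 1.784
Ratios (÷ 1.784): C 3.001, H 1.000, F 1.000
Ratio ≈ 3:1:1, so the empirical formula is C3HF

C3HF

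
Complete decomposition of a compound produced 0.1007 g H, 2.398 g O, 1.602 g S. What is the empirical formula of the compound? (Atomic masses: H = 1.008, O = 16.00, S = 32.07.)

Moles — H: 0.1007 / 1.008 = 0.0999 mol; O: 2.398 / 16.00 = 0.1499 mol; S: 1.602 / 32.07 = 0.04995 mol
Divide by the smallest (0.04995 mol S): H 2.000, O 3.000, S 1.000
Ratio ≈ 2:3:1, so the empirical formula is H2O3S

H2O3S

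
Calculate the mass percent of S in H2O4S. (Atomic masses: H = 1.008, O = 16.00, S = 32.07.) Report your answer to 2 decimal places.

Molar mass = 2(1.008) + 4(16.00) + 1(32.07) = 98.086 g/mol
Mass of S per mole = 1 × 32.07 = 32.070 g
% S = 32.070 / 98.086 × 100 = 32.70%

32.70%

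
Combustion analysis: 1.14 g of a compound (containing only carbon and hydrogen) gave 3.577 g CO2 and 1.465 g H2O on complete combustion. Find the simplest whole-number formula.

mol C = 3.577 / 44.01 = 0.08128; mass C = 0.08128 × 12.01 = 0.9761 g
mol H = 2 × (1.465 / 18.02) = 0.1626; mass H = 0.1626 × 1.008 = 0.1639 g
Smallest is C at 0.08128 mol; normalising gives C 1.000, H 2.001
Ratio ≈ 1:2, so the empirical formula is CH2

CH2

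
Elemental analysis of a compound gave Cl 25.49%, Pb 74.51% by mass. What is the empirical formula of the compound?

Cl2Pb

Assume 100 g: 25.49 g Cl, 74.51 g Pb.
n(Cl) = 25.49/35.45 = 0.719, n(Pb) = 74.51/207.2 = 0.3596
Smallest is Pb at 0.3596 mol; normalising gives Cl 2.000, Pb 1.000
Ratio ≈ 2:1, so the empirical formula is Cl2Pb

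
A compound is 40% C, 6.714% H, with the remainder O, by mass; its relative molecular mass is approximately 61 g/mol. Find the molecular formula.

C2H4O2

Assume 100 g: 40 g C, 6.714 g H, 53.286 g O.
C: 40 g ÷ 12.01 g/mol = 3.331 mol
H: 6.714 g ÷ 1.008 g/mol = 6.661 mol
O: 53.286 g ÷ 16.00 g/mol = 3.33 mol
Ratios (÷ 3.33): C 1.000, H 2.000, O 1.000
Ratio ≈ 1:2:1, so the empirical formula is CH2O
Empirical-formula mass = 30.03 g/mol
n = 61 / 30.03 = 2.03 ≈ 2
Molecular formula = (CH2O)×2 = C2H4O2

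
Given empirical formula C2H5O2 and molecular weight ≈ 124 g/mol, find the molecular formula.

Empirical-formula mass = 61.06 g/mol
n = 124 / 61.06 = 2.03 ≈ 2
Molecular formula = (C2H5O2)2 = C4H10O4

C4H10O4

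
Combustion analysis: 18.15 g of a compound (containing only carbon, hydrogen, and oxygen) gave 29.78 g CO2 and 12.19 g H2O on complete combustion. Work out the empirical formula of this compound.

mol C = 29.78 / 44.01 = 0.6767; mass C = 0.6767 × 12.01 = 8.127 g
mol H = 2 × (12.19 / 18.02) = 1.353; mass H = 1.353 × 1.008 = 1.364 g
mass O = 18.15 − (9.491) = 8.659 g → mol O = 0.5412
Ratios (÷ 0.5412): C 1.250, H 2.500, O 1.000
×4: C 5.00, H 10.00, O 4.00 → C5H10O4

C5H10O4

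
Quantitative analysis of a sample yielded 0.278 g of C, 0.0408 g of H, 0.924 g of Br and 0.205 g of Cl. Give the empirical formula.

C4H7Br2Cl

Moles — C: 0.278 / 12.01 = 0.02315 mol; H: 0.0408 / 1.008 = 0.04048 mol; Br: 0.924 / 79.90 = 0.01156 mol; Cl: 0.205 / 35.45 = 0.005783 mol
Divide by the smallest (0.005783 mol Cl): C 4.003, H 6.999, Br 2.000, Cl 1.000
Ratio ≈ 4:7:2:1, so the empirical formula is C4H7Br2Cl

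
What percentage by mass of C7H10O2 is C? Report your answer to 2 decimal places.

66.64%

Molar mass = 7(12.01) + 10(1.008) + 2(16.00) = 126.150 g/mol
Mass of C per mole = 7 × 12.01 = 84.070 g
% C = 84.070 / 126.150 × 100 = 66.64%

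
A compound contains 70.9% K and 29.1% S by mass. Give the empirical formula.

K2S

Assume 100 g: 70.9 g K, 29.1 g S.
Moles — K: 70.9 / 39.10 = 1.813 mol; S: 29.1 / 32.07 = 0.9074 mol
Smallest is S at 0.9074 mol; normalising gives K 1.998, S 1.000
→ K2S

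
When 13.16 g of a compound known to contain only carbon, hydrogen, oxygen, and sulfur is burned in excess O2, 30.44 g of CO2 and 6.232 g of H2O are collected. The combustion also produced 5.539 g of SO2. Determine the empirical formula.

mol C = 30.44 / 44.01 = 0.6917; mass C = 0.6917 × 12.01 = 8.307 g
mol H = 2 × (6.232 / 18.02) = 0.6917; mass H = 0.6917 × 1.008 = 0.6972 g
mol S = 5.539 / 64.07 = 0.08645; mass S = 2.773 g
mass O = 13.16 − (11.78) = 1.383 g → mol O = 0.08646
Smallest is S at 0.08645 mol; normalising gives C 8.000, H 8.001, O 1.000, S 1.000
Ratio ≈ 8:8:1:1, so the empirical formula is C8H8OS

C8H8OS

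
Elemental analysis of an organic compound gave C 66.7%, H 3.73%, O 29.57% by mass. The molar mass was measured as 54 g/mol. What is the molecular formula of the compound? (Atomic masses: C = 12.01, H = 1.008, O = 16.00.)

Assume 100 g: 66.7 g C, 3.73 g H, 29.57 g O.
Moles — C: 66.7 / 12.01 = 5.554 mol; H: 3.73 / 1.008 = 3.7 mol; O: 29.57 / 16.00 = 1.848 mol
Smallest is O at 1.848 mol; normalising gives C 3.005, H 2.002, O 1.000
→ C3H2O
Empirical-formula mass = 54.05 g/mol
n = 54 / 54.05 = 1.00 ≈ 1
Molecular formula = empirical formula = C3H2O

C3H2O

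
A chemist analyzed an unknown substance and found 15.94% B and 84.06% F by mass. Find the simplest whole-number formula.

Assume 100 g: 15.94 g B, 84.06 g F.
B: 15.94 g ÷ 10.81 g/mol = 1.475 mol
F: 84.06 g ÷ 19.00 g/mol = 4.424 mol
Divide by the smallest (1.475 mol B): B 1.000, F 3.000
→ BF3

BF3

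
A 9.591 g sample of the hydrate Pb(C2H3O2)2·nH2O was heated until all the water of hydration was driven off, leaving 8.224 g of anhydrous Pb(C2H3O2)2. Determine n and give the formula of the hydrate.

Mass of water lost = 9.591 − 8.224 = 1.367 g → 1.367 / 18.02 = 0.07586 mol H2O
Molar mass of Pb(C2H3O2)2 = 325.29 g/mol → mol Pb(C2H3O2)2 = 8.224 / 325.29 = 0.02528
n = 0.07586 / 0.02528 = 3.00 ≈ 3 → Pb(C2H3O2)2·3H2O

Pb(C2H3O2)2·3H2O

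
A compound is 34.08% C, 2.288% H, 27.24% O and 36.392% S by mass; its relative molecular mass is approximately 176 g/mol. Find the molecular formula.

Assume 100 g: 34.08 g C, 2.288 g H, 27.24 g O, 36.392 g S.
C: 34.08 g ÷ 12.01 g/mol = 2.838 mol
H: 2.288 g ÷ 1.008 g/mol = 2.27 mol
O: 27.24 g ÷ 16.00 g/mol = 1.702 mol
S: 36.392 g ÷ 32.07 g/mol = 1.135 mol
Smallest is S at 1.135 mol; normalising gives C 2.501, H 2.000, O 1.500, S 1.000
Multiply by 2: C 5.00, H 4.00, O 3.00, S 2.00 → C5H4O3S2
Empirical-formula mass = 176.22 g/mol
n = 176 / 176.22 = 1.00 ≈ 1
Molecular formula = empirical formula = C5H4O3S2

C5H4O3S2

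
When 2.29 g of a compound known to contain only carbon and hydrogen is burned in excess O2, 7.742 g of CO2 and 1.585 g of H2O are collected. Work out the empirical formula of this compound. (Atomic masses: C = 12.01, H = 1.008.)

mol C = 7.742 / 44.01 = 0.1759; mass C = 0.1759 × 12.01 = 2.113 g
mol H = 2 × (1.585 / 18.02) = 0.1759; mass H = 0.1759 × 1.008 = 0.1773 g
Ratios (÷ 0.1759): C 1.000, H 1.000
→ CH

CH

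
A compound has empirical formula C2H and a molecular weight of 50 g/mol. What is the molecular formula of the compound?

Empirical-formula mass = 25.03 g/mol
n = 50 / 25.03 = 2.00 ≈ 2
Molecular formula = (C2H)2 = C4H2

C4H2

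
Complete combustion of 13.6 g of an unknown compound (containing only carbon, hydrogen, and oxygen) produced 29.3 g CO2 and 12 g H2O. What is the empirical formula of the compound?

C5H10O2

mol C = 29.3 / 44.01 = 0.6658; mass C = 0.6658 × 12.01 = 7.996 g
mol H = 2 × (12 / 18.02) = 1.332; mass H = 1.332 × 1.008 = 1.343 g
mass O = 13.6 − (9.338) = 4.262 g → mol O = 0.2664
Smallest is O at 0.2664 mol; normalising gives C 2.499, H 5.000, O 1.000
Scaling by 2: C 5.00, H 10.00, O 2.00 → C5H10O2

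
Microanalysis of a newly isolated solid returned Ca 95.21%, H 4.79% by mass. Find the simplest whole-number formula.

Assume 100 g: 95.21 g Ca, 4.79 g H.
Ca: 95.21 g ÷ 40.08 g/mol = 2.375 mol
H: 4.79 g ÷ 1.008 g/mol = 4.752 mol
Divide by the smallest (2.375 mol Ca): Ca 1.000, H 2.000
≈ 1:2 → CaH2

CaH2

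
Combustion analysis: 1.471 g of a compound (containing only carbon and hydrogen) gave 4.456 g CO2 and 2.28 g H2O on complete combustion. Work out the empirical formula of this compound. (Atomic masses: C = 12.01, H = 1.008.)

C2H5

mol C = 4.456 / 44.01 = 0.1012; mass C = 0.1012 × 12.01 = 1.216 g
mol H = 2 × (2.28 / 18.02) = 0.2531; mass H = 0.2531 × 1.008 = 0.2551 g
Divide by the smallest (0.1012 mol C): C 1.000, H 2.499
Multiply by 2: C 2.00, H 5.00 → C2H5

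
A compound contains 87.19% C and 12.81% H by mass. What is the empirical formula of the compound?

Assume 100 g: 87.19 g C, 12.81 g H.
C: 87.19 g ÷ 12.01 g/mol = 7.26 mol
H: 12.81 g ÷ 1.008 g/mol = 12.71 mol
Smallest is C at 7.26 mol; normalising gives C 1.000, H 1.751
Scaling by 4: C 4.00, H 7.00 → C4H7

C4H7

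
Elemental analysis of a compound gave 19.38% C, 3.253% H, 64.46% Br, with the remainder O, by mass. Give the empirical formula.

C2H4BrO

Assume 100 g: 19.38 g C, 3.253 g H, 64.46 g Br, 12.907 g O.
Moles — C: 19.38 / 12.01 = 1.614 mol; H: 3.253 / 1.008 = 3.227 mol; Br: 64.46 / 79.90 = 0.8068 mol; O: 12.907 / 16.00 = 0.8067 mol
Smallest is O at 0.8067 mol; normalising gives C 2.000, H 4.001, Br 1.000, O 1.000
Ratio ≈ 2:4:1:1, so the empirical formula is C2H4BrO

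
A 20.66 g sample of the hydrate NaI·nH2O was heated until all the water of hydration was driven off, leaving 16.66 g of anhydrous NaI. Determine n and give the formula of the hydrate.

NaI·2H2O

Mass of water lost = 20.66 − 16.66 = 4 g → 4 / 18.02 = 0.222 mol H2O
Molar mass of NaI = 149.89 g/mol → mol NaI = 16.66 / 149.89 = 0.1111
n = 0.222 / 0.1111 = 2.00 ≈ 2 → NaI·2H2O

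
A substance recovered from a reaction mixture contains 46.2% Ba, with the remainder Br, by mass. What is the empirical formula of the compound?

Assume 100 g: 46.2 g Ba, 53.8 g Br.
Moles — Ba: 46.2 / 137.33 = 0.3364 mol; Br: 53.8 / 79.90 = 0.6733 mol
Ratios (÷ 0.3364): Ba 1.000, Br 2.002
Ratio ≈ 1:2, so the empirical formula is BaBr2

BaBr2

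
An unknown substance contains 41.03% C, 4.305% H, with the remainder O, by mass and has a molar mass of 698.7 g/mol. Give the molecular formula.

Assume 100 g: 41.03 g C, 4.305 g H, 54.665 g O.
n(C) = 41.03/12.01 = 3.416, n(H) = 4.305/1.008 = 4.271, n(O) = 54.665/16.00 = 3.417
Ratios (÷ 3.416): C 1.000, H 1.250, O 1.000
×4: C 4.00, H 5.00, O 4.00 → C4H5O4
Empirical-formula mass = 117.08 g/mol
n = 698.7 / 117.08 = 5.97 ≈ 6
Molecular formula = (C4H5O4)×6 = C24H30O24

C24H30O24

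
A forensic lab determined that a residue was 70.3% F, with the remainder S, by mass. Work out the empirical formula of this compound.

F4S

Assume 100 g: 70.3 g F, 29.7 g S.
Moles — F: 70.3 / 19.00 = 3.7 mol; S: 29.7 / 32.07 = 0.9261 mol
Divide by the smallest (0.9261 mol S): F 3.995, S 1.000
Ratio ≈ 4:1, so the empirical formula is F4S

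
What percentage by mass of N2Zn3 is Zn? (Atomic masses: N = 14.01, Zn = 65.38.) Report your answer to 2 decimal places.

Molar mass = 2(14.01) + 3(65.38) = 224.160 g/mol
Mass of Zn per mole = 3 × 65.38 = 196.140 g
% Zn = 196.140 / 224.160 × 100 = 87.50%

87.50%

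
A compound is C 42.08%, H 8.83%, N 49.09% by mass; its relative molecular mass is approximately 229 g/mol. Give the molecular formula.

C8H20N8

Assume 100 g: 42.08 g C, 8.83 g H, 49.09 g N.
Moles — C: 42.08 / 12.01 = 3.504 mol; H: 8.83 / 1.008 = 8.76 mol; N: 49.09 / 14.01 = 3.504 mol
Divide by the smallest (3.504 mol C): C 1.000, H 2.500, N 1.000
×2: C 2.00, H 5.00, N 2.00 → C2H5N2
Empirical-formula mass = 57.08 g/mol
n = 229 / 57.08 = 4.01 ≈ 4
Molecular formula = (C2H5N2)×4 = C8H20N8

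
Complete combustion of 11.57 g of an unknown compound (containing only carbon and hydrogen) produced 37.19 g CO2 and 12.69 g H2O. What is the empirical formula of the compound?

mol C = 37.19 / 44.01 = 0.8450; mass C = 0.8450 × 12.01 = 10.15 g
mol H = 2 × (12.69 / 18.02) = 1.408; mass H = 1.408 × 1.008 = 1.420 g
Divide by the smallest (0.845 mol C): C 1.000, H 1.667
Multiply by 3: C 3.00, H 5.00 → C3H5

C3H5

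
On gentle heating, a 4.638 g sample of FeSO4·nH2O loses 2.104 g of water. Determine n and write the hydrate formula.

FeSO4·7H2O

Mass of anhydrous FeSO4 = 4.638 − 2.104 = 2.534 g
mol H2O = 2.104 / 18.02 = 0.1168
Molar mass of FeSO4 = 151.92 g/mol → mol FeSO4 = 2.534 / 151.92 = 0.01668
n = 0.1168 / 0.01668 = 7.00 ≈ 7 → FeSO4·7H2O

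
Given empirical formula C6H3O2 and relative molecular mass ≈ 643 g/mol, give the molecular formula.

C36H18O12

Empirical-formula mass = 107.08 g/mol
n = 643 / 107.08 = 6.00 ≈ 6
Molecular formula = (C6H3O2)6 = C36H18O12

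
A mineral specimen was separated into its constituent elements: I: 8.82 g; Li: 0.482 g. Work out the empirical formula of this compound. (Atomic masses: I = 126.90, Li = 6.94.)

n(I) = 8.82/126.90 = 0.0695, n(Li) = 0.482/6.94 = 0.06945
Ratios (÷ 0.06945): I 1.001, Li 1.000
≈ 1:1 → ILi

ILi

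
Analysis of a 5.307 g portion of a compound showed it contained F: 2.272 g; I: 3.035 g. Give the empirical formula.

F5I

F: 2.272 g ÷ 19.00 g/mol = 0.1196 mol
I: 3.035 g ÷ 126.90 g/mol = 0.02392 mol
Ratios (÷ 0.02392): F 5.000, I 1.000
→ F5I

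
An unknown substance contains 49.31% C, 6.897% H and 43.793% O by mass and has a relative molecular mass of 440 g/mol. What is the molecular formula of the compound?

C18H30O12

Assume 100 g: 49.31 g C, 6.897 g H, 43.793 g O.
Moles — C: 49.31 / 12.01 = 4.106 mol; H: 6.897 / 1.008 = 6.842 mol; O: 43.793 / 16.00 = 2.737 mol
Ratios (÷ 2.737): C 1.500, H 2.500, O 1.000
Scaling by 2: C 3.00, H 5.00, O 2.00 → C3H5O2
Empirical-formula mass = 73.07 g/mol
n = 440 / 73.07 = 6.02 ≈ 6
Molecular formula = (C3H5O2)×6 = C18H30O12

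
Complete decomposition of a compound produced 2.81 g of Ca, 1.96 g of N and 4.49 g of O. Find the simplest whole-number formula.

CaN2O4

Ca: 2.81 g ÷ 40.08 g/mol = 0.07011 mol
N: 1.96 g ÷ 14.01 g/mol = 0.1399 mol
O: 4.49 g ÷ 16.00 g/mol = 0.2806 mol
Divide by the smallest (0.07011 mol Ca): Ca 1.000, N 1.995, O 4.003
Ratio ≈ 1:2:4, so the empirical formula is CaN2O4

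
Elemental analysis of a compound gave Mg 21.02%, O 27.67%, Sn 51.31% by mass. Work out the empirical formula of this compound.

Assume 100 g: 21.02 g Mg, 27.67 g O, 51.31 g Sn.
Mg: 21.02 g ÷ 24.31 g/mol = 0.8647 mol
O: 27.67 g ÷ 16.00 g/mol = 1.729 mol
Sn: 51.31 g ÷ 118.71 g/mol = 0.4322 mol
Divide by the smallest (0.4322 mol Sn): Mg 2.000, O 4.001, Sn 1.000
Ratio ≈ 2:4:1, so the empirical formula is Mg2O4Sn

Mg2O4Sn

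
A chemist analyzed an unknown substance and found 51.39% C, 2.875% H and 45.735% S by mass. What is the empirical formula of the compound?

C3H2S

Assume 100 g: 51.39 g C, 2.875 g H, 45.735 g S.
Moles — C: 51.39 / 12.01 = 4.279 mol; H: 2.875 / 1.008 = 2.852 mol; S: 45.735 / 32.07 = 1.426 mol
Ratios (÷ 1.426): C 3.000, H 2.000, S 1.000
≈ 3:2:1 → C3H2S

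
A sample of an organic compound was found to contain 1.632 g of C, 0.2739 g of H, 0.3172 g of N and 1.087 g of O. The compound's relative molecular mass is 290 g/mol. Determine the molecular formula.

Moles — C: 1.632 / 12.01 = 0.1359 mol; H: 0.2739 / 1.008 = 0.2717 mol; N: 0.3172 / 14.01 = 0.02264 mol; O: 1.087 / 16.00 = 0.06794 mol
Ratios (÷ 0.02264): C 6.002, H 12.002, N 1.000, O 3.001
≈ 6:12:1:3 → C6H12NO3
Empirical-formula mass = 146.17 g/mol
n = 290 / 146.17 = 1.98 ≈ 2
Molecular formula = (C6H12NO3)×2 = C12H24N2O6

C12H24N2O6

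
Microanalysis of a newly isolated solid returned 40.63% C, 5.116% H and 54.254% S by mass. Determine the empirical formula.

C2H3S

Assume 100 g: 40.63 g C, 5.116 g H, 54.254 g S.
Moles — C: 40.63 / 12.01 = 3.383 mol; H: 5.116 / 1.008 = 5.075 mol; S: 54.254 / 32.07 = 1.692 mol
Smallest is S at 1.692 mol; normalising gives C 2.000, H 3.000, S 1.000
→ C2H3S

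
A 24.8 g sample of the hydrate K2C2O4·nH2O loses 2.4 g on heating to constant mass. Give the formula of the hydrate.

K2C2O4·H2O

Mass of anhydrous K2C2O4 = 24.8 − 2.4 = 22.4 g
mol H2O = 2.4 / 18.02 = 0.1332
Molar mass of K2C2O4 = 166.22 g/mol → mol K2C2O4 = 22.4 / 166.22 = 0.1348
n = 0.1332 / 0.1348 = 0.99 ≈ 1 → K2C2O4·H2O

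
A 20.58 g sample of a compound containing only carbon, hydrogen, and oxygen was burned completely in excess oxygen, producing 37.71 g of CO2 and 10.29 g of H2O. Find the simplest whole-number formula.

mol C = 37.71 / 44.01 = 0.8569; mass C = 0.8569 × 12.01 = 10.29 g
mol H = 2 × (10.29 / 18.02) = 1.142; mass H = 1.142 × 1.008 = 1.151 g
mass O = 20.58 − (11.44) = 9.138 g → mol O = 0.5711
Divide by the smallest (0.5711 mol O): C 1.500, H 2.000, O 1.000
Multiply by 2: C 3.00, H 4.00, O 2.00 → C3H4O2

C3H4O2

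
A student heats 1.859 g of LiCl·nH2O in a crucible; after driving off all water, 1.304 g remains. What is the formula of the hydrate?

Mass of water lost = 1.859 − 1.304 = 0.555 g → 0.555 / 18.02 = 0.0308 mol H2O
Molar mass of LiCl = 42.39 g/mol → mol LiCl = 1.304 / 42.39 = 0.03076
n = 0.0308 / 0.03076 = 1.00 ≈ 1 → LiCl·H2O

LiCl·H2O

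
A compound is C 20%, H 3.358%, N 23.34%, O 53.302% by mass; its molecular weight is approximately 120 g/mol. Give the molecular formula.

Assume 100 g: 20 g C, 3.358 g H, 23.34 g N, 53.302 g O.
n(C) = 20/12.01 = 1.665, n(H) = 3.358/1.008 = 3.331, n(N) = 23.34/14.01 = 1.666, n(O) = 53.302/16.00 = 3.331
Ratios (÷ 1.665): C 1.000, H 2.000, N 1.000, O 2.000
≈ 1:2:1:2 → CH2NO2
Empirical-formula mass = 60.04 g/mol
n = 120 / 60.04 = 2.00 ≈ 2
Molecular formula = (CH2NO2)×2 = C2H4N2O4

C2H4N2O4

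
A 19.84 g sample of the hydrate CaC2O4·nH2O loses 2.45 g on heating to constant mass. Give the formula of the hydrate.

Mass of anhydrous CaC2O4 = 19.84 − 2.45 = 17.39 g
mol H2O = 2.45 / 18.02 = 0.136
Molar mass of CaC2O4 = 128.10 g/mol → mol CaC2O4 = 17.39 / 128.10 = 0.1358
n = 0.136 / 0.1358 = 1.00 ≈ 1 → CaC2O4·H2O

CaC2O4·H2O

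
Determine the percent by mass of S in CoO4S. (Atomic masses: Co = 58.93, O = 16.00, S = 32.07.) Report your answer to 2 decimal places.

Molar mass = 1(58.93) + 4(16.00) + 1(32.07) = 155.000 g/mol
Mass of S per mole = 1 × 32.07 = 32.070 g
% S = 32.070 / 155.000 × 100 = 20.69%

20.69%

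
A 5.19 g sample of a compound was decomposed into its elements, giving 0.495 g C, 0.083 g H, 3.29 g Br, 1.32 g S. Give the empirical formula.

Moles — C: 0.495 / 12.01 = 0.04122 mol; H: 0.083 / 1.008 = 0.08234 mol; Br: 3.29 / 79.90 = 0.04118 mol; S: 1.32 / 32.07 = 0.04116 mol
Ratios (÷ 0.04116): C 1.001, H 2.001, Br 1.000, S 1.000
≈ 1:2:1:1 → CH2BrS

CH2BrS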